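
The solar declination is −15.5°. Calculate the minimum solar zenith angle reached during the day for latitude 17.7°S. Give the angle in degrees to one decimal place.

At local solar noon the hour angle is zero, so the zenith angle is |φ − δ| = |-17.7° − (-15.5°)| = 2.2°.

2.2°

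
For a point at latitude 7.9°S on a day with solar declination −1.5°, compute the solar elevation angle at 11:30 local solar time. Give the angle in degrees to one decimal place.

Hour angle H = 15° × (11.5 − 12) = -7.50°.
cos θ_z = sin φ sin δ + cos φ cos δ cos H = (-0.1374)(-0.0262) + (0.9905)(0.9997)(0.9914) = 0.9853.
θ_z = arccos(0.9853) = 9.84°, so the elevation is 90° − 9.84° = 80.16°.

80.2°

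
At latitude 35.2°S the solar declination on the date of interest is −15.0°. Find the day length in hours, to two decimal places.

cos H_s = −tan(-35.2°) · tan(-15.0°) = -0.1890, so H_s = arccos(-0.1890) = 100.89°.
Day length = 2 H_s / 15° h⁻¹ = 201.78° / 15 = 13.452 h.

13.45 hours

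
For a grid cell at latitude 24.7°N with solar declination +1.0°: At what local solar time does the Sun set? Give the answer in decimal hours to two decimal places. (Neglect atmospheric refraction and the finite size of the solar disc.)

18.03 h

The sunset hour angle satisfies cos H_s = −tan φ tan δ = -0.0080, giving H_s = 90.46°.
Sunset is at 12 + H_s/15 = 12 + 6.031 = 18.031 h local solar time.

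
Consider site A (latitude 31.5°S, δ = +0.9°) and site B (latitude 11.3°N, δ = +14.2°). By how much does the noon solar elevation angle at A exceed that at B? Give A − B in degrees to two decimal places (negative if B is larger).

A: 90° − |-31.5 − (0.9)| = 57.60°.
B: 90° − |11.3 − (14.2)| = 87.10°.
A − B = 57.60 − 87.10 = -29.50°.

-29.50°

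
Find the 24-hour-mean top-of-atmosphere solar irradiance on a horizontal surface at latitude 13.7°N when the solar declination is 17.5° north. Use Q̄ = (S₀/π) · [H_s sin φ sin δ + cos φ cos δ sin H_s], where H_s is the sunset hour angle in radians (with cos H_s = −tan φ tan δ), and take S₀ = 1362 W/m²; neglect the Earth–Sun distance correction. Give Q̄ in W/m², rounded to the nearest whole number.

451 W/m²

cos H_s = −tan(13.7°) · tan(17.5°) = -0.0769, so H_s = arccos(-0.0769) = 94.41°. In radians, H_s = 1.6478.
H_s sin φ sin δ = 1.6478 × 0.2368 × 0.3007 = 0.1173.
cos φ cos δ sin H_s = 0.9715 × 0.9537 × 0.9970 = 0.9237.
Q̄ = (1362/π) × (0.1173 + 0.9237) = 433.54 × 1.0410 = 451.32 W/m².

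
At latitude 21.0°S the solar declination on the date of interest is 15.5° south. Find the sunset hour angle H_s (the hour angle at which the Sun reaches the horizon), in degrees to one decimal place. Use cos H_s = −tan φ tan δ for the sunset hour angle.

96.1°

−tan φ tan δ = −(-0.3839)(-0.2773) = -0.1065; H_s = arccos(-0.1065) = 96.11°.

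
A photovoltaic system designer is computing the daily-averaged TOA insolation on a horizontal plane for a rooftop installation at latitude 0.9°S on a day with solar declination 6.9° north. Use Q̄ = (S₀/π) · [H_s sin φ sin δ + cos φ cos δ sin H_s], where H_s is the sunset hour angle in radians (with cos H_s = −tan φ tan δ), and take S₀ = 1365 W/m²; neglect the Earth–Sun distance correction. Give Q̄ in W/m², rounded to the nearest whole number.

430 W/m²

−tan φ tan δ = −(-0.0157)(0.1210) = 0.0019; H_s = arccos(0.0019) = 89.89°. In radians, H_s = 1.5689.
H_s sin φ sin δ = 1.5689 × -0.0157 × 0.1201 = -0.0030.
cos φ cos δ sin H_s = 0.9999 × 0.9928 × 1.0000 = 0.9927.
Q̄ = (1365/π) × (-0.0030 + 0.9927) = 434.49 × 0.9897 = 430.01 W/m².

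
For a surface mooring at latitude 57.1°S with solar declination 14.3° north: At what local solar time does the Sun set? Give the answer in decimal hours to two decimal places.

−tan φ tan δ = −(-1.5458)(0.2549) = 0.3940; H_s = arccos(0.3940) = 66.80°.
Sunset is at 12 + H_s/15 = 12 + 4.453 = 16.453 h local solar time.

16.45 h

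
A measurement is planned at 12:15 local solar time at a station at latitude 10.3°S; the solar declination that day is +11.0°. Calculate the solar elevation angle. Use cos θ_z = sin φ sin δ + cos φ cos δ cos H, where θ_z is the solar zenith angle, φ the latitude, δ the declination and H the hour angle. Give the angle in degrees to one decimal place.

68.4°

Hour angle H = 15° × (12.25 − 12) = 3.75°.
cos θ_z = sin φ sin δ + cos φ cos δ cos H = (-0.1788)(0.1908) + (0.9839)(0.9816)(0.9979) = 0.9297.
θ_z = arccos(0.9297) = 21.61°, so the elevation is 90° − 21.61° = 68.39°.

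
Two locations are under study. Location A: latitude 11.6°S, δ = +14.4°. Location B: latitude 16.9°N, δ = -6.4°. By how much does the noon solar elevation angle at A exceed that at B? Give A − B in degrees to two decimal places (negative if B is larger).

-2.70°

A: 90° − |-11.6 − (14.4)| = 64.00°.
B: 90° − |16.9 − (-6.4)| = 66.70°.
A − B = 64.00 − 66.70 = -2.70°.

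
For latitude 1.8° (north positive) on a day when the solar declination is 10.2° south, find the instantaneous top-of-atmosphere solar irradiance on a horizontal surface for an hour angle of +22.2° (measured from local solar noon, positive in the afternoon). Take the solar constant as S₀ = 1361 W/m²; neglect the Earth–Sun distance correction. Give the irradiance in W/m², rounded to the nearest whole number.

cos θ_z = sin(1.8°) sin(-10.2°) + cos(1.8°) cos(-10.2°) cos(22.20°) = -0.0056 + 0.9108 = 0.9052.
Top-of-atmosphere irradiance = S₀ cos θ_z = 1361 × 0.9052 = 1231.98 W/m².

1232 W/m²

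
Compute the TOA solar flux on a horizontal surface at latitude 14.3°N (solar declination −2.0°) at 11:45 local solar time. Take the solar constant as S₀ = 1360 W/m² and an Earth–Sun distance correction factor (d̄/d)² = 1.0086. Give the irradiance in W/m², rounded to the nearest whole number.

Hour angle H = 15° × (11.75 − 12) = -3.75°.
With φ = 14.3°, δ = -2.0°, H = -3.75°: sin φ sin δ = -0.0086, cos φ cos δ cos H = 0.9664, so cos θ_z = 0.9578.
Top-of-atmosphere irradiance = S₀ (d̄/d)² cos θ_z = 1360 × 1.0086 × 0.9578 = 1313.81 W/m².

1314 W/m²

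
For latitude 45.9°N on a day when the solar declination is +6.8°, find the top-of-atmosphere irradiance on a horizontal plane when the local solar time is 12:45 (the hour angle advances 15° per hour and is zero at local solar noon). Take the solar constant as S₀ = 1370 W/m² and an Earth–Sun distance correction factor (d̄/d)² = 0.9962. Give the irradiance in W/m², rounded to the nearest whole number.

Hour angle H = 15° × (12.75 − 12) = 11.25°.
With φ = 45.9°, δ = 6.8°, H = 11.25°: sin φ sin δ = 0.0850, cos φ cos δ cos H = 0.6777, so cos θ_z = 0.7627.
Top-of-atmosphere irradiance = S₀ (d̄/d)² cos θ_z = 1370 × 0.9962 × 0.7627 = 1040.93 W/m².

1041 W/m²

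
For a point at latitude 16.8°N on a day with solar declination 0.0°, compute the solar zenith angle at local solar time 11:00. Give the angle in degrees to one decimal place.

Hour angle H = 15° × (11 − 12) = -15.00°.
cos θ_z = sin(16.8°) sin(0.0°) + cos(16.8°) cos(0.0°) cos(-15.00°) = 0.0000 + 0.9247 = 0.9247.
θ_z = arccos(0.9247) = 22.38°.

22.4°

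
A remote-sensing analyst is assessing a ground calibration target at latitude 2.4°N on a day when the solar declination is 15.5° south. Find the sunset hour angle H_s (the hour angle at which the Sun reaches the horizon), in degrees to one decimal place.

The sunset hour angle satisfies cos H_s = −tan φ tan δ = 0.0116, giving H_s = 89.34°.

89.3°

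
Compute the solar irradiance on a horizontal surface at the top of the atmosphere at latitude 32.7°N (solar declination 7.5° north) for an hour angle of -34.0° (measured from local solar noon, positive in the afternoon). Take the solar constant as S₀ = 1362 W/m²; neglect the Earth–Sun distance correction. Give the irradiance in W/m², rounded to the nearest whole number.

cos θ_z = sin φ sin δ + cos φ cos δ cos H = (0.5402)(0.1305) + (0.8415)(0.9914)(0.8290) = 0.7621.
Top-of-atmosphere irradiance = S₀ cos θ_z = 1362 × 0.7621 = 1037.98 W/m².

1038 W/m²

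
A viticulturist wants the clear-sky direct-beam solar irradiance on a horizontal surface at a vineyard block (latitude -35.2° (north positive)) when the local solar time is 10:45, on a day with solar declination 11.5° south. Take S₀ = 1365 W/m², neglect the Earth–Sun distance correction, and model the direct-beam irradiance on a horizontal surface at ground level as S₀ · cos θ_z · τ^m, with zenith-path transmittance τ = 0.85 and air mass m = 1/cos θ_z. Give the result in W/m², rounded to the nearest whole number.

Hour angle H = 15° × (10.75 − 12) = -18.75°.
With φ = -35.2°, δ = -11.5°, H = -18.75°: sin φ sin δ = 0.1149, cos φ cos δ cos H = 0.7582, so cos θ_z = 0.8731.
Air mass m = 1/cos θ_z = 1/0.8731 = 1.145; τ^m = 0.85^1.145 = 0.8302.
Surface direct beam = 1365 × 0.8731 × 0.8302 = 989.42 W/m².

989 W/m²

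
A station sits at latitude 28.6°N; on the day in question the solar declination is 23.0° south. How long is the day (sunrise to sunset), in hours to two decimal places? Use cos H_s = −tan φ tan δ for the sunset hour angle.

10.22 hours

cos H_s = −tan(28.6°) · tan(-23.0°) = 0.2314, so H_s = arccos(0.2314) = 76.62°.
Day length = 2 H_s / 15° h⁻¹ = 153.24° / 15 = 10.216 h.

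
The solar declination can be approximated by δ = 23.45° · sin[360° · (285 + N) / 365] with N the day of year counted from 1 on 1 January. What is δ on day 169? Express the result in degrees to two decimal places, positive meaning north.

+23.43°

360 × (285 + 169) / 365 = 447.781°; sin(447.781°) = 0.9993.
δ = 23.45 × 0.9993 = 23.434° ≈ +23.43°.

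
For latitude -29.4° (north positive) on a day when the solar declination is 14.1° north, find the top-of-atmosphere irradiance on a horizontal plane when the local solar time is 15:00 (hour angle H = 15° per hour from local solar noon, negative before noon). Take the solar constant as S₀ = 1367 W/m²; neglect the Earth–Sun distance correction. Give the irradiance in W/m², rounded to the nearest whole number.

Hour angle H = 15° × (15 − 12) = 45.00°.
cos θ_z = sin φ sin δ + cos φ cos δ cos H = (-0.4909)(0.2436) + (0.8712)(0.9699)(0.7071) = 0.4779.
Top-of-atmosphere irradiance = S₀ cos θ_z = 1367 × 0.4779 = 653.29 W/m².

653 W/m²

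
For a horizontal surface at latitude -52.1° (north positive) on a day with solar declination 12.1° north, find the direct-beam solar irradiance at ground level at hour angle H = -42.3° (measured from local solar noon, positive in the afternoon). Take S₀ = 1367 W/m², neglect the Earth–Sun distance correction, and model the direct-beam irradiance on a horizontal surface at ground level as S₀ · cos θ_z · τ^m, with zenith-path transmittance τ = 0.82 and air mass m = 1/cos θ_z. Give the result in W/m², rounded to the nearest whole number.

187 W/m²

cos θ_z = sin(-52.1°) sin(12.1°) + cos(-52.1°) cos(12.1°) cos(-42.30°) = -0.1654 + 0.4443 = 0.2789.
Air mass m = 1/cos θ_z = 1/0.2789 = 3.586; τ^m = 0.82^3.586 = 0.4908.
Surface direct beam = 1367 × 0.2789 × 0.4908 = 187.12 W/m².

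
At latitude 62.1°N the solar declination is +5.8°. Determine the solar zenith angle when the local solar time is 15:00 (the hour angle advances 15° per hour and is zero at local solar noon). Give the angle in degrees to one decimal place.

Hour angle H = 15° × (15 − 12) = 45.00°.
cos θ_z = sin(62.1°) sin(5.8°) + cos(62.1°) cos(5.8°) cos(45.00°) = 0.0893 + 0.3292 = 0.4185.
θ_z = arccos(0.4185) = 65.26°.

65.3°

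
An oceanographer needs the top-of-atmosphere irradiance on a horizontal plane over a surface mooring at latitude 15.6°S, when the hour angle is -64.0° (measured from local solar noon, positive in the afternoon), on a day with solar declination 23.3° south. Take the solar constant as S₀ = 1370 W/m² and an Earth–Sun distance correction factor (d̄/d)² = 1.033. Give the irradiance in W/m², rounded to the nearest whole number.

cos θ_z = sin φ sin δ + cos φ cos δ cos H = (-0.2689)(-0.3955) + (0.9632)(0.9184)(0.4384) = 0.4942.
Top-of-atmosphere irradiance = S₀ (d̄/d)² cos θ_z = 1370 × 1.033 × 0.4942 = 699.40 W/m².

699 W/m²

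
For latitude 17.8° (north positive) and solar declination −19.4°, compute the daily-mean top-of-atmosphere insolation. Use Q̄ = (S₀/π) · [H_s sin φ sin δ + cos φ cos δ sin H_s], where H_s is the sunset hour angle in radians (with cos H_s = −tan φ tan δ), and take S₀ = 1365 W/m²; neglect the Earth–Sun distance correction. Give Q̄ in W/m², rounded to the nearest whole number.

−tan φ tan δ = −(0.3211)(-0.3522) = 0.1131; H_s = arccos(0.1131) = 83.51°. In radians, H_s = 1.4575.
H_s sin φ sin δ = 1.4575 × 0.3057 × -0.3322 = -0.1480.
cos φ cos δ sin H_s = 0.9521 × 0.9432 × 0.9936 = 0.8923.
Q̄ = (1365/π) × (-0.1480 + 0.8923) = 434.49 × 0.7443 = 323.39 W/m².

323 W/m²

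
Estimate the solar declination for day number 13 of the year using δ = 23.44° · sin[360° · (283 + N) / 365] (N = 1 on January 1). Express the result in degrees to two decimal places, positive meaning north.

360 × (283 + 13) / 365 = 291.945°; sin(291.945°) = -0.9275.
δ = 23.44 × -0.9275 = -21.741° ≈ -21.74°.

-21.74°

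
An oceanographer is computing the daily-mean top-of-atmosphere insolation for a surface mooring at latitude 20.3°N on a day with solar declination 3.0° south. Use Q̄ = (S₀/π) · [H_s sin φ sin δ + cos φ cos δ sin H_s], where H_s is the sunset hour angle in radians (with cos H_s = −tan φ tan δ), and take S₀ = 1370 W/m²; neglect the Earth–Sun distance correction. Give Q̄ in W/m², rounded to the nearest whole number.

The sunset hour angle satisfies cos H_s = −tan φ tan δ = 0.0194, giving H_s = 88.89°. In radians, H_s = 1.5514.
H_s sin φ sin δ = 1.5514 × 0.3469 × -0.0523 = -0.0281.
cos φ cos δ sin H_s = 0.9379 × 0.9986 × 0.9998 = 0.9364.
Q̄ = (1370/π) × (-0.0281 + 0.9364) = 436.08 × 0.9083 = 396.09 W/m².

396 W/m²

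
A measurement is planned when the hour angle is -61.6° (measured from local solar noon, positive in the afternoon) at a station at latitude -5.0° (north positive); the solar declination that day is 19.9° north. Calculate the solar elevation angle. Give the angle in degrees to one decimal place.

cos θ_z = sin φ sin δ + cos φ cos δ cos H = (-0.0872)(0.3404) + (0.9962)(0.9403)(0.4756) = 0.4158.
θ_z = arccos(0.4158) = 65.43°, so the elevation is 90° − 65.43° = 24.57°.

24.6°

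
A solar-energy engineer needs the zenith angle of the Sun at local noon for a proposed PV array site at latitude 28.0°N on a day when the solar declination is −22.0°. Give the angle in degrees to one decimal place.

50.0°

At local solar noon the hour angle is zero, so the zenith angle is |φ − δ| = |28.0° − (-22.0°)| = 50.0°.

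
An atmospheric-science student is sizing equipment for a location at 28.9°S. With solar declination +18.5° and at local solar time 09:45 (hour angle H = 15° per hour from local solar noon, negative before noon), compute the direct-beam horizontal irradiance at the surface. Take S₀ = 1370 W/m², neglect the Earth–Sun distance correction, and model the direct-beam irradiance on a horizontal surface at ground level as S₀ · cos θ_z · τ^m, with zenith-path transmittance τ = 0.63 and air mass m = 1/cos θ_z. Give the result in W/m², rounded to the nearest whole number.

311 W/m²

Hour angle H = 15° × (9.75 − 12) = -33.75°.
cos θ_z = sin(-28.9°) sin(18.5°) + cos(-28.9°) cos(18.5°) cos(-33.75°) = -0.1533 + 0.6903 = 0.5370.
Air mass m = 1/cos θ_z = 1/0.5370 = 1.862; τ^m = 0.63^1.862 = 0.4230.
Surface direct beam = 1370 × 0.5370 × 0.4230 = 311.20 W/m².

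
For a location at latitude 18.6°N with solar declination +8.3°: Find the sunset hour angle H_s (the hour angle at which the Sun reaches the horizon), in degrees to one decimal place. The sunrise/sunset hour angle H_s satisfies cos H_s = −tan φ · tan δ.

92.8°

cos H_s = −tan(18.6°) · tan(8.3°) = -0.0491, so H_s = arccos(-0.0491) = 92.81°.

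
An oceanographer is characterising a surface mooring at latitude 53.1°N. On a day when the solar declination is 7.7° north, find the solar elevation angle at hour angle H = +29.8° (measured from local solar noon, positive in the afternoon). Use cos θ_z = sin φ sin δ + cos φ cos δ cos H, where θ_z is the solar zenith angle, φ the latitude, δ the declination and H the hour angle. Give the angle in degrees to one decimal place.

38.6°

cos θ_z = sin(53.1°) sin(7.7°) + cos(53.1°) cos(7.7°) cos(29.80°) = 0.1071 + 0.5163 = 0.6234.
θ_z = arccos(0.6234) = 51.44°, so the elevation is 90° − 51.44° = 38.56°.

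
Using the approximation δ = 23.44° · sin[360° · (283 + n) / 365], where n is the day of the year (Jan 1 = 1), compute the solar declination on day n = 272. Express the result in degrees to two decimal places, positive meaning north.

-3.02°

360 × (283 + 272) / 365 = 547.397°; sin(547.397°) = -0.1287.
δ = 23.44 × -0.1287 = -3.017° ≈ -3.02°.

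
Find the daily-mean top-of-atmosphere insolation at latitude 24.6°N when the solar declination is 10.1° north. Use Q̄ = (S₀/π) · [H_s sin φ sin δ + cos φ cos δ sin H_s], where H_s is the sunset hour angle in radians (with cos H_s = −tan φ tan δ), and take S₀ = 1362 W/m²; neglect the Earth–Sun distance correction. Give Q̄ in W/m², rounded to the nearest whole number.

cos H_s = −tan(24.6°) · tan(10.1°) = -0.0816, so H_s = arccos(-0.0816) = 94.68°. In radians, H_s = 1.6525.
H_s sin φ sin δ = 1.6525 × 0.4163 × 0.1754 = 0.1207.
cos φ cos δ sin H_s = 0.9092 × 0.9845 × 0.9967 = 0.8922.
Q̄ = (1362/π) × (0.1207 + 0.8922) = 433.54 × 1.0129 = 439.13 W/m².

439 W/m²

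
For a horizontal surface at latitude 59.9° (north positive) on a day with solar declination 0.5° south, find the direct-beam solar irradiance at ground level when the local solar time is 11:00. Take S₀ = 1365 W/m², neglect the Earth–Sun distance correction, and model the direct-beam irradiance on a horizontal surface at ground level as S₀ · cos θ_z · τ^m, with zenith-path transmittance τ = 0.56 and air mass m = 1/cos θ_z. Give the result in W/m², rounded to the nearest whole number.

Hour angle H = 15° × (11 − 12) = -15.00°.
With φ = 59.9°, δ = -0.5°, H = -15.00°: sin φ sin δ = -0.0075, cos φ cos δ cos H = 0.4844, so cos θ_z = 0.4769.
Air mass m = 1/cos θ_z = 1/0.4769 = 2.097; τ^m = 0.56^2.097 = 0.2964.
Surface direct beam = 1365 × 0.4769 × 0.2964 = 192.95 W/m².

193 W/m²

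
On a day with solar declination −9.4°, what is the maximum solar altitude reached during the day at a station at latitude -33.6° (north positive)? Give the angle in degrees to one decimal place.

At local solar noon the hour angle is zero, so the elevation is 90° − |φ − δ| = 90° − |-33.6° − (-9.4°)| = 90° − 24.2° = 65.8°.

65.8°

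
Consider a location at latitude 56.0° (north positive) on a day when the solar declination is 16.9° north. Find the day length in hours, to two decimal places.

cos H_s = −tan(56.0°) · tan(16.9°) = -0.4504, so H_s = arccos(-0.4504) = 116.77°.
Day length = 2 H_s / 15° h⁻¹ = 233.54° / 15 = 15.569 h.

15.57 hours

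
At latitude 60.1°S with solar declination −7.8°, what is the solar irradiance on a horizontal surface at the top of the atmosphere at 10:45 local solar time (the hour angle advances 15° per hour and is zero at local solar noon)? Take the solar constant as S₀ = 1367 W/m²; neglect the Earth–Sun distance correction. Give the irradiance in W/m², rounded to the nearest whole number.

Hour angle H = 15° × (10.75 − 12) = -18.75°.
cos θ_z = sin φ sin δ + cos φ cos δ cos H = (-0.8669)(-0.1357) + (0.4985)(0.9907)(0.9469) = 0.5853.
Top-of-atmosphere irradiance = S₀ cos θ_z = 1367 × 0.5853 = 800.11 W/m².

800 W/m²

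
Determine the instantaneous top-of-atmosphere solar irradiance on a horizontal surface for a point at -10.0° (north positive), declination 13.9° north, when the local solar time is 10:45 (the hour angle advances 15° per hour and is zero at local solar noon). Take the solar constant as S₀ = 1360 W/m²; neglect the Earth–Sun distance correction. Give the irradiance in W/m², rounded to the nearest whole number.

Hour angle H = 15° × (10.75 − 12) = -18.75°.
With φ = -10.0°, δ = 13.9°, H = -18.75°: sin φ sin δ = -0.0417, cos φ cos δ cos H = 0.9052, so cos θ_z = 0.8635.
Top-of-atmosphere irradiance = S₀ cos θ_z = 1360 × 0.8635 = 1174.36 W/m².

1174 W/m²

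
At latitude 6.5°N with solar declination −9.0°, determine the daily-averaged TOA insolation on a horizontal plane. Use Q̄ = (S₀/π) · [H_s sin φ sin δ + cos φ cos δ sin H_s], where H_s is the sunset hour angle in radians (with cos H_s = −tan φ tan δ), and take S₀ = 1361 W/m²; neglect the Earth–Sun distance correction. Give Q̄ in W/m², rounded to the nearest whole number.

−tan φ tan δ = −(0.1139)(-0.1584) = 0.0180; H_s = arccos(0.0180) = 88.97°. In radians, H_s = 1.5528.
H_s sin φ sin δ = 1.5528 × 0.1132 × -0.1564 = -0.0275.
cos φ cos δ sin H_s = 0.9936 × 0.9877 × 0.9998 = 0.9812.
Q̄ = (1361/π) × (-0.0275 + 0.9812) = 433.22 × 0.9537 = 413.16 W/m².

413 W/m²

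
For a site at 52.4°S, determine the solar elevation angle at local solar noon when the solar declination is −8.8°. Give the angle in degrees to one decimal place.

46.4°

At local solar noon the hour angle is zero, so the elevation is 90° − |φ − δ| = 90° − |-52.4° − (-8.8°)| = 90° − 43.6° = 46.4°.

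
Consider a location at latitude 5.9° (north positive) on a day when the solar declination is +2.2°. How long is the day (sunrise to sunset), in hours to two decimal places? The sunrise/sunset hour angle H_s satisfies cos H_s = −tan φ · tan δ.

The sunset hour angle satisfies cos H_s = −tan φ tan δ = -0.0040, giving H_s = 90.23°.
Day length = 2 H_s / 15° h⁻¹ = 180.46° / 15 = 12.031 h.

12.03 hours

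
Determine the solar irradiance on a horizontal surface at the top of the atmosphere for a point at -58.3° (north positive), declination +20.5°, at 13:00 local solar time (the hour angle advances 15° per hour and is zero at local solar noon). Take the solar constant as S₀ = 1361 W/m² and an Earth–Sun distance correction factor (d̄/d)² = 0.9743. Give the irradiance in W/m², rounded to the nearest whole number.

235 W/m²

Hour angle H = 15° × (13 − 12) = 15.00°.
cos θ_z = sin φ sin δ + cos φ cos δ cos H = (-0.8508)(0.3502) + (0.5255)(0.9367)(0.9659) = 0.1775.
Top-of-atmosphere irradiance = S₀ (d̄/d)² cos θ_z = 1361 × 0.9743 × 0.1775 = 235.37 W/m².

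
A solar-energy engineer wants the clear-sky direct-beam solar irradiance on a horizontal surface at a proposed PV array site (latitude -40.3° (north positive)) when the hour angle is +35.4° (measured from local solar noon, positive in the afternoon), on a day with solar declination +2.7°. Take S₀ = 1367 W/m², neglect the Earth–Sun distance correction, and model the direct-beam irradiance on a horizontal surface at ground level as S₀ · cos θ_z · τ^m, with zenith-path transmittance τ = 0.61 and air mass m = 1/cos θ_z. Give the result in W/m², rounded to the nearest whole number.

cos θ_z = sin φ sin δ + cos φ cos δ cos H = (-0.6468)(0.0471) + (0.7627)(0.9989)(0.8151) = 0.5905.
Air mass m = 1/cos θ_z = 1/0.5905 = 1.693; τ^m = 0.61^1.693 = 0.4331.
Surface direct beam = 1367 × 0.5905 × 0.4331 = 349.60 W/m².

350 W/m²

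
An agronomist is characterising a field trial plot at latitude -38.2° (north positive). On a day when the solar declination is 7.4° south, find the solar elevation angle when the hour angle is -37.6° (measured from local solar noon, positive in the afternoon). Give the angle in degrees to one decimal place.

cos θ_z = sin φ sin δ + cos φ cos δ cos H = (-0.6184)(-0.1288) + (0.7859)(0.9917)(0.7923) = 0.6972.
θ_z = arccos(0.6972) = 45.80°, so the elevation is 90° − 45.80° = 44.20°.

44.2°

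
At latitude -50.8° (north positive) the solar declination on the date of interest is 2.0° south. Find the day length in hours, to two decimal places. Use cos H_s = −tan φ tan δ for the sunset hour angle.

12.33 hours

The sunset hour angle satisfies cos H_s = −tan φ tan δ = -0.0428, giving H_s = 92.45°.
Day length = 2 H_s / 15° h⁻¹ = 184.90° / 15 = 12.327 h.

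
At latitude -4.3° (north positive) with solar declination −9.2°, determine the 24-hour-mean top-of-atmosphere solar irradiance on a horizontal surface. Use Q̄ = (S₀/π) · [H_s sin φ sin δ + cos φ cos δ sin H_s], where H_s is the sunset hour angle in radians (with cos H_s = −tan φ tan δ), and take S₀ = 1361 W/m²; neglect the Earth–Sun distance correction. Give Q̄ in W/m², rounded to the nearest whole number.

435 W/m²

−tan φ tan δ = −(-0.0752)(-0.1620) = -0.0122; H_s = arccos(-0.0122) = 90.70°. In radians, H_s = 1.5830.
H_s sin φ sin δ = 1.5830 × -0.0750 × -0.1599 = 0.0190.
cos φ cos δ sin H_s = 0.9972 × 0.9871 × 0.9999 = 0.9842.
Q̄ = (1361/π) × (0.0190 + 0.9842) = 433.22 × 1.0032 = 434.61 W/m².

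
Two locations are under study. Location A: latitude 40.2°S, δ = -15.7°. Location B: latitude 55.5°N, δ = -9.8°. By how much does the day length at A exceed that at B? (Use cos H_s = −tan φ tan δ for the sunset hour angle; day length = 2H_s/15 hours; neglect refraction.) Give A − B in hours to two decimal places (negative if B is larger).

+3.77 h

A: H_s = arccos(−tan -40.2° · tan -15.7°) = 103.74°, so 2H_s/15 = 13.8320 h.
B: H_s = arccos(−tan 55.5° · tan -9.8°) = 75.44°, so 2H_s/15 = 10.0587 h.
A − B = 13.8320 − 10.0587 = 3.7733 h.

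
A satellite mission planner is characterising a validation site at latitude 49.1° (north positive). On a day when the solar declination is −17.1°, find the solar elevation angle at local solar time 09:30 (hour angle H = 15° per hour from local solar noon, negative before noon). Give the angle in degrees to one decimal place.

15.9°

Hour angle H = 15° × (9.5 − 12) = -37.50°.
cos θ_z = sin(49.1°) sin(-17.1°) + cos(49.1°) cos(-17.1°) cos(-37.50°) = -0.2223 + 0.4965 = 0.2742.
θ_z = arccos(0.2742) = 74.09°, so the elevation is 90° − 74.09° = 15.91°.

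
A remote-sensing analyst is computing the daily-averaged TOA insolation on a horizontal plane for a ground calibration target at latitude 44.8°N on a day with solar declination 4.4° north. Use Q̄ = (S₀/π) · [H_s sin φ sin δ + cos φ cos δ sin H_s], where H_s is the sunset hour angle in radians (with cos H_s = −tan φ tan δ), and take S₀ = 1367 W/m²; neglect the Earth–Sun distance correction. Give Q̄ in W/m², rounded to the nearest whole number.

346 W/m²

cos H_s = −tan(44.8°) · tan(4.4°) = -0.0764, so H_s = arccos(-0.0764) = 94.38°. In radians, H_s = 1.6472.
H_s sin φ sin δ = 1.6472 × 0.7046 × 0.0767 = 0.0890.
cos φ cos δ sin H_s = 0.7096 × 0.9971 × 0.9971 = 0.7055.
Q̄ = (1367/π) × (0.0890 + 0.7055) = 435.13 × 0.7945 = 345.71 W/m².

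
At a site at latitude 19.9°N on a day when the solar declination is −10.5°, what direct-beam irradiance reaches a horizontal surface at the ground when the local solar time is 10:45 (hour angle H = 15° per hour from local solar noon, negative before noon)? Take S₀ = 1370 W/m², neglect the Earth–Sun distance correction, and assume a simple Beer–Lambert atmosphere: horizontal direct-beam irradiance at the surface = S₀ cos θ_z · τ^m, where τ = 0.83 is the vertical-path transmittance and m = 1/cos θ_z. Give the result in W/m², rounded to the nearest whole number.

886 W/m²

Hour angle H = 15° × (10.75 − 12) = -18.75°.
cos θ_z = sin φ sin δ + cos φ cos δ cos H = (0.3404)(-0.1822) + (0.9403)(0.9833)(0.9469) = 0.8135.
Air mass m = 1/cos θ_z = 1/0.8135 = 1.229; τ^m = 0.83^1.229 = 0.7953.
Surface direct beam = 1370 × 0.8135 × 0.7953 = 886.36 W/m².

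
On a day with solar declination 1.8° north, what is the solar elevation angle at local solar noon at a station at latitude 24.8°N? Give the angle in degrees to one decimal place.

67.0°

At local solar noon the hour angle is zero, so the elevation is 90° − |φ − δ| = 90° − |24.8° − (1.8°)| = 90° − 23.0° = 67.0°.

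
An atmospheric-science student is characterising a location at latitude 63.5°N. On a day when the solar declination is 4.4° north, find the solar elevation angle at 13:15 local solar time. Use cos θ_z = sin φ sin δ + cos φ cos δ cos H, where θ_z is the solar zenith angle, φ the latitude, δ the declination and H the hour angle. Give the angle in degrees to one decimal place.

Hour angle H = 15° × (13.25 − 12) = 18.75°.
cos θ_z = sin φ sin δ + cos φ cos δ cos H = (0.8949)(0.0767) + (0.4462)(0.9971)(0.9469) = 0.4899.
θ_z = arccos(0.4899) = 60.67°, so the elevation is 90° − 60.67° = 29.33°.

29.3°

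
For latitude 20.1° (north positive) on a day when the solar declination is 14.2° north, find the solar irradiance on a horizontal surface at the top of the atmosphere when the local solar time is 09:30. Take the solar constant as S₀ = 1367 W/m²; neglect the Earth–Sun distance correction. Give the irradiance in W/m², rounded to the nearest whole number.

Hour angle H = 15° × (9.5 − 12) = -37.50°.
cos θ_z = sin φ sin δ + cos φ cos δ cos H = (0.3437)(0.2453) + (0.9391)(0.9694)(0.7934) = 0.8066.
Top-of-atmosphere irradiance = S₀ cos θ_z = 1367 × 0.8066 = 1102.62 W/m².

1103 W/m²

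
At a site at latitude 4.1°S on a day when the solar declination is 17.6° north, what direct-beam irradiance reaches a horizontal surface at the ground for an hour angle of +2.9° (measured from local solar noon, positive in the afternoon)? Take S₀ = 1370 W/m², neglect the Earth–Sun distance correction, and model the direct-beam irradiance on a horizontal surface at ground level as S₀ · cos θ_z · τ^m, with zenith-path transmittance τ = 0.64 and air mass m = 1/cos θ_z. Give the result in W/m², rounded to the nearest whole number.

786 W/m²

cos θ_z = sin φ sin δ + cos φ cos δ cos H = (-0.0715)(0.3024) + (0.9974)(0.9532)(0.9987) = 0.9279.
Air mass m = 1/cos θ_z = 1/0.9279 = 1.078; τ^m = 0.64^1.078 = 0.6181.
Surface direct beam = 1370 × 0.9279 × 0.6181 = 785.74 W/m².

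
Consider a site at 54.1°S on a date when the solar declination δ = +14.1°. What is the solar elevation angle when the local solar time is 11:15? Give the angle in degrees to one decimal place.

Hour angle H = 15° × (11.25 − 12) = -11.25°.
cos θ_z = sin(-54.1°) sin(14.1°) + cos(-54.1°) cos(14.1°) cos(-11.25°) = -0.1973 + 0.5578 = 0.3605.
θ_z = arccos(0.3605) = 68.87°, so the elevation is 90° − 68.87° = 21.13°.

21.1°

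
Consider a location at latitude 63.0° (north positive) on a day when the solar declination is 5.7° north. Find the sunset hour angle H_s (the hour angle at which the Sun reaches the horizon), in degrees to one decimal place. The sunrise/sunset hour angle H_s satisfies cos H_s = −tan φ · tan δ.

−tan φ tan δ = −(1.9626)(0.0998) = -0.1959; H_s = arccos(-0.1959) = 101.30°.

101.3°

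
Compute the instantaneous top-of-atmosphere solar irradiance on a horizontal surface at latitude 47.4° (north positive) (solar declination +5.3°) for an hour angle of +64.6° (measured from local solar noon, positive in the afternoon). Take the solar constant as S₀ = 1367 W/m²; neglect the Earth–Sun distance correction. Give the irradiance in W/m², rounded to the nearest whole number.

488 W/m²

cos θ_z = sin φ sin δ + cos φ cos δ cos H = (0.7361)(0.0924) + (0.6769)(0.9957)(0.4289) = 0.3571.
Top-of-atmosphere irradiance = S₀ cos θ_z = 1367 × 0.3571 = 488.16 W/m².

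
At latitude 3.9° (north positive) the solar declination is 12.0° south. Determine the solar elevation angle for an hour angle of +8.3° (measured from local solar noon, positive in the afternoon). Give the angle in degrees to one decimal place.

72.1°

With φ = 3.9°, δ = -12.0°, H = 8.30°: sin φ sin δ = -0.0141, cos φ cos δ cos H = 0.9657, so cos θ_z = 0.9516.
θ_z = arccos(0.9516) = 17.90°, so the elevation is 90° − 17.90° = 72.10°.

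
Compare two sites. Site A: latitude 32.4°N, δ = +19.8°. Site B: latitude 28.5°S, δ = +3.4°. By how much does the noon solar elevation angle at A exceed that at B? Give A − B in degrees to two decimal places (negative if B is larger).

+19.30°

A: 90° − |32.4 − (19.8)| = 77.40°.
B: 90° − |-28.5 − (3.4)| = 58.10°.
A − B = 77.40 − 58.10 = 19.30°.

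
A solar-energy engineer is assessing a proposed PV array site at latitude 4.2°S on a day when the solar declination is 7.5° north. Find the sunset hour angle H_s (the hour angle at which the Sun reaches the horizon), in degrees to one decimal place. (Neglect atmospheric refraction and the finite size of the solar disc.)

The sunset hour angle satisfies cos H_s = −tan φ tan δ = 0.0097, giving H_s = 89.44°.

89.4°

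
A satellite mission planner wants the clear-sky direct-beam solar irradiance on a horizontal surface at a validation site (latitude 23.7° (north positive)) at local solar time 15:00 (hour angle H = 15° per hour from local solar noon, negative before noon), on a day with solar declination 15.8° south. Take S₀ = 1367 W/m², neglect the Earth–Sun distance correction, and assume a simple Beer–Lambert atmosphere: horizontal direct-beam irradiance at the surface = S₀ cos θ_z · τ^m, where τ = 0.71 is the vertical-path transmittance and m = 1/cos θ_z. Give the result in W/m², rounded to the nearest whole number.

Hour angle H = 15° × (15 − 12) = 45.00°.
With φ = 23.7°, δ = -15.8°, H = 45.00°: sin φ sin δ = -0.1094, cos φ cos δ cos H = 0.6230, so cos θ_z = 0.5136.
Air mass m = 1/cos θ_z = 1/0.5136 = 1.947; τ^m = 0.71^1.947 = 0.5133.
Surface direct beam = 1367 × 0.5136 × 0.5133 = 360.38 W/m².

360 W/m²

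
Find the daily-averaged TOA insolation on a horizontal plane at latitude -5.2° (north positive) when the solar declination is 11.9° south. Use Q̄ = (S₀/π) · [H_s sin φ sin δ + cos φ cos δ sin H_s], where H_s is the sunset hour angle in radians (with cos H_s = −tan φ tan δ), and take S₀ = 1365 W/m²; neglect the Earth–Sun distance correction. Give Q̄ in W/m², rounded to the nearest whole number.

The sunset hour angle satisfies cos H_s = −tan φ tan δ = -0.0192, giving H_s = 91.10°. In radians, H_s = 1.5900.
H_s sin φ sin δ = 1.5900 × -0.0906 × -0.2062 = 0.0297.
cos φ cos δ sin H_s = 0.9959 × 0.9785 × 0.9998 = 0.9743.
Q̄ = (1365/π) × (0.0297 + 0.9743) = 434.49 × 1.0040 = 436.23 W/m².

436 W/m²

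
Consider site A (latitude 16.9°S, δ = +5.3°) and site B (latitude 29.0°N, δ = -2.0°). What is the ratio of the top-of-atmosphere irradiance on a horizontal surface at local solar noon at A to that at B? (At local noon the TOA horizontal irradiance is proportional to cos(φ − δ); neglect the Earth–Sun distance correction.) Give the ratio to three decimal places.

1.080

A: cos θ_z = cos(-16.9° − (5.3°)) = 0.9259.
B: cos θ_z = cos(29.0° − (-2.0°)) = 0.8572.
Ratio A/B = 0.9259 / 0.8572 = 1.0801.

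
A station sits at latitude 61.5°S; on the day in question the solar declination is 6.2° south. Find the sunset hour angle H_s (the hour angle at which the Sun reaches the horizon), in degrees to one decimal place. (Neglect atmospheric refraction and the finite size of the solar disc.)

cos H_s = −tan(-61.5°) · tan(-6.2°) = -0.2001, so H_s = arccos(-0.2001) = 101.54°.

101.5°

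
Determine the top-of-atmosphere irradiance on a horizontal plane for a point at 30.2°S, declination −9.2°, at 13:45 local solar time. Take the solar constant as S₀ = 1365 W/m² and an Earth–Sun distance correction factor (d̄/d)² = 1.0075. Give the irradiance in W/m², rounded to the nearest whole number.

Hour angle H = 15° × (13.75 − 12) = 26.25°.
cos θ_z = sin φ sin δ + cos φ cos δ cos H = (-0.5030)(-0.1599) + (0.8643)(0.9871)(0.8969) = 0.8456.
Top-of-atmosphere irradiance = S₀ (d̄/d)² cos θ_z = 1365 × 1.0075 × 0.8456 = 1162.90 W/m².

1163 W/m²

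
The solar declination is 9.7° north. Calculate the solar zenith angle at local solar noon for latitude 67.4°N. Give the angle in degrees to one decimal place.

At local solar noon the hour angle is zero, so the zenith angle is |φ − δ| = |67.4° − (9.7°)| = 57.7°.

57.7°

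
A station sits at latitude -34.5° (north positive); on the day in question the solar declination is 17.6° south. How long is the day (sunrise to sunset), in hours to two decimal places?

13.68 hours

cos H_s = −tan(-34.5°) · tan(-17.6°) = -0.2180, so H_s = arccos(-0.2180) = 102.59°.
Day length = 2 H_s / 15° h⁻¹ = 205.18° / 15 = 13.679 h.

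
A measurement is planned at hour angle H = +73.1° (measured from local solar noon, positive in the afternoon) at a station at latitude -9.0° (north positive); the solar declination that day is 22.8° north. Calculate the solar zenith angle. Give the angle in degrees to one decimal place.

cos θ_z = sin(-9.0°) sin(22.8°) + cos(-9.0°) cos(22.8°) cos(73.10°) = -0.0606 + 0.2647 = 0.2041.
θ_z = arccos(0.2041) = 78.22°.

78.2°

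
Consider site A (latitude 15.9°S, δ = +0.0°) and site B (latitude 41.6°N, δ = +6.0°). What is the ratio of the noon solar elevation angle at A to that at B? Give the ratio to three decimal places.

1.362

A: 90° − |-15.9 − (0.0)| = 74.10°.
B: 90° − |41.6 − (6.0)| = 54.40°.
Ratio A/B = 74.1000 / 54.4000 = 1.3621.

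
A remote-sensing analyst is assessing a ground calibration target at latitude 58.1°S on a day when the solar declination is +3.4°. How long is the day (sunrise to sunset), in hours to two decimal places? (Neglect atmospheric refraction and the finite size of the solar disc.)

−tan φ tan δ = −(-1.6066)(0.0594) = 0.0954; H_s = arccos(0.0954) = 84.53°.
Day length = 2 H_s / 15° h⁻¹ = 169.06° / 15 = 11.271 h.

11.27 hours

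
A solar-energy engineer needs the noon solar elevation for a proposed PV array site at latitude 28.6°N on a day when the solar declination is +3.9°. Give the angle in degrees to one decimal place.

65.3°

At local solar noon the hour angle is zero, so the elevation is 90° − |φ − δ| = 90° − |28.6° − (3.9°)| = 90° − 24.7° = 65.3°.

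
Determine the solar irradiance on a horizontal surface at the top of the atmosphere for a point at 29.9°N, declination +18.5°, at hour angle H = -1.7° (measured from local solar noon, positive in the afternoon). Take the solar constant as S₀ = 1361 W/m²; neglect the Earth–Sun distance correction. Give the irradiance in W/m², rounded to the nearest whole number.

With φ = 29.9°, δ = 18.5°, H = -1.70°: sin φ sin δ = 0.1582, cos φ cos δ cos H = 0.8217, so cos θ_z = 0.9799.
Top-of-atmosphere irradiance = S₀ cos θ_z = 1361 × 0.9799 = 1333.64 W/m².

1334 W/m²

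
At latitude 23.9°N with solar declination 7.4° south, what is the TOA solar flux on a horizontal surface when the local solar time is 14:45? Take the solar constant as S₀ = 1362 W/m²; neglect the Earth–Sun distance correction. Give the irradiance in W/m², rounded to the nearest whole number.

Hour angle H = 15° × (14.75 − 12) = 41.25°.
cos θ_z = sin φ sin δ + cos φ cos δ cos H = (0.4051)(-0.1288) + (0.9143)(0.9917)(0.7518) = 0.6295.
Top-of-atmosphere irradiance = S₀ cos θ_z = 1362 × 0.6295 = 857.38 W/m².

857 W/m²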